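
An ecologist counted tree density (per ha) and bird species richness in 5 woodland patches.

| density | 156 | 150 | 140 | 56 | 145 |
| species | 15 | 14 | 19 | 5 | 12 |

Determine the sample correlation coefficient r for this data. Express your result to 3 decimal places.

0.831

n = 5, Σx = 647, Σy = 65, Σx² = 90597, Σy² = 951, Σxy = 9120
nΣxy − ΣxΣy = 45600 − 42055 = 3545
nΣx² − (Σx)² = 452985 − 418609 = 34376; nΣy² − (Σy)² = 4755 − 4225 = 530
r = 3545 / √(34376 × 530) = 3545 / 4268.4049 ≈ 0.831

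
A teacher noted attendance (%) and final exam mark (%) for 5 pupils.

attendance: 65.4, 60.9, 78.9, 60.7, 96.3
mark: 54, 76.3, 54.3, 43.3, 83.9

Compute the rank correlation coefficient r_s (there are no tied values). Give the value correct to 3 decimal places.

Rank attendance: 3, 2, 4, 1, 5
Rank mark: 2, 4, 3, 1, 5
d = rank(attendance) − rank(mark): 1, -2, 1, 0, 0; Σd² = 6
ρ = 1 − 6Σd² / [n(n²−1)] = 1 − 6×6 / (5×24) = 1 − 36/120 ≈ 0.700

0.700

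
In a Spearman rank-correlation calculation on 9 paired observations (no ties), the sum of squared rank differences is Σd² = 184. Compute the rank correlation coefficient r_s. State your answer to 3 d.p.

ρ = 1 − 6Σd² / [n(n²−1)] = 1 − 6×184 / (9×80)
  = 1 − 1104/720 = 1 − 1.5333 ≈ -0.533

-0.533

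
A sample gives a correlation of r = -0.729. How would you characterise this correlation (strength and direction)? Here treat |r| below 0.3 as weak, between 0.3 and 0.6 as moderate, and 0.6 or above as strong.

r = -0.729 < 0 so the relationship is negative.
|r| = 0.729, which falls in the strong range.

strong negative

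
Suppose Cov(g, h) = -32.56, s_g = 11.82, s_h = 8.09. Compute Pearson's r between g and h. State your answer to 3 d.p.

-0.341

r = Cov(g,h) / (s_g · s_h) = -32.56 / (11.82 × 8.09)
  = -32.56 / 95.6238 ≈ -0.341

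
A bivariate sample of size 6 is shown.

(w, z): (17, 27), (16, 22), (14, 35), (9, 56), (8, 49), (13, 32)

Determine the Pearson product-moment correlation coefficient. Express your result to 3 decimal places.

n = 6, Σw = 77, Σz = 221, Σw² = 1055, Σz² = 8999, Σwz = 2613
nΣwz − ΣwΣz = 15678 − 17017 = -1339
nΣw² − (Σw)² = 6330 − 5929 = 401; nΣz² − (Σz)² = 53994 − 48841 = 5153
r = -1339 / √(401 × 5153) = -1339 / 1437.4815 ≈ -0.931

-0.931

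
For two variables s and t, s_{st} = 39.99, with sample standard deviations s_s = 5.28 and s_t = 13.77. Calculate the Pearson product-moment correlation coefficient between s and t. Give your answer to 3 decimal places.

r = Cov(s,t) / (s_s · s_t) = 39.99 / (5.28 × 13.77)
  = 39.99 / 72.7056 ≈ 0.550

0.550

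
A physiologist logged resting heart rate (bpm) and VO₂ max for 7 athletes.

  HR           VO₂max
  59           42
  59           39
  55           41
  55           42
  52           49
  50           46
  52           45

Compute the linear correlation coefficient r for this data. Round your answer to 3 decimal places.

n = 7, Σx = 382, Σy = 304, Σx² = 20920, Σy² = 13272, Σxy = 16532
nΣxy − ΣxΣy = 115724 − 116128 = -404
nΣx² − (Σx)² = 146440 − 145924 = 516; nΣy² − (Σy)² = 92904 − 92416 = 488
r = -404 / √(516 × 488) = -404 / 501.8047 ≈ -0.805

-0.805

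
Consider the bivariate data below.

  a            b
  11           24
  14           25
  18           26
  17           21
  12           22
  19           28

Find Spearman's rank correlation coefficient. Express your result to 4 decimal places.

0.6000

Rank a: 1, 3, 5, 4, 2, 6
Rank b: 3, 4, 5, 1, 2, 6
d = rank(a) − rank(b): -2, -1, 0, 3, 0, 0; Σd² = 14
ρ = 1 − 6Σd² / [n(n²−1)] = 1 − 6×14 / (6×35) = 1 − 84/210 ≈ 0.6000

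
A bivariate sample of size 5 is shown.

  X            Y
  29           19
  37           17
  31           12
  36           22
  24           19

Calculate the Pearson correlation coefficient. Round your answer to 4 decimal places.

0.0686

n = 5, ΣX = 157, ΣY = 89, ΣX² = 5043, ΣY² = 1639, ΣXY = 2800
nΣXY − ΣXΣY = 14000 − 13973 = 27
nΣX² − (ΣX)² = 25215 − 24649 = 566; nΣY² − (ΣY)² = 8195 − 7921 = 274
r = 27 / √(566 × 274) = 27 / 393.8071 ≈ 0.0686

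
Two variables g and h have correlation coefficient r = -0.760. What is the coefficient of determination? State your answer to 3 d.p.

r² = (-0.760)² = 0.578

0.578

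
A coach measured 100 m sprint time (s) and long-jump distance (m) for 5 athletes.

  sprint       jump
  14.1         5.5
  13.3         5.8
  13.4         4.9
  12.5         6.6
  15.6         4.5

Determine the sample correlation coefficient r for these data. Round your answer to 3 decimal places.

-0.829

n = 5, Σx = 68.9, Σy = 27.3, Σx² = 954.87, Σy² = 151.71, Σxy = 373.05
nΣxy − ΣxΣy = 1865.25 − 1880.97 = -15.72
nΣx² − (Σx)² = 4774.35 − 4747.21 = 27.14; nΣy² − (Σy)² = 758.55 − 745.29 = 13.26
r = -15.72 / √(27.14 × 13.26) = -15.72 / 18.9704 ≈ -0.829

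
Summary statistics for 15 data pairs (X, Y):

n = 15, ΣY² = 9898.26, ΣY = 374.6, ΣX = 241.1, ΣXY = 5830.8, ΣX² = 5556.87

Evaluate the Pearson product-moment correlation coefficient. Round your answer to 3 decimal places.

r = (nΣXY − ΣXΣY) / √[(nΣX² − (ΣX)²)(nΣY² − (ΣY)²)]
Numerator: 15×5830.8 − 241.1×374.6 = -2854.06
Denominator: √[(83353.05 − 58129.21)(148473.9 − 140325.16)] = √[25223.84 × 8148.74] = 14336.7540
r = -2854.06 / 14336.7540 ≈ -0.199

-0.199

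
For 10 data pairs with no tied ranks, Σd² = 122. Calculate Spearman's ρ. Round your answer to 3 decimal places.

0.261

ρ = 1 − 6Σd² / [n(n²−1)] = 1 − 6×122 / (10×99)
  = 1 − 732/990 = 1 − 0.7394 ≈ 0.261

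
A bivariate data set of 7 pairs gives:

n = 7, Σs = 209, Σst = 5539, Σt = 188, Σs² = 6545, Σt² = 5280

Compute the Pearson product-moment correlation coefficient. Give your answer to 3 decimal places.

-0.279

r = (nΣst − ΣsΣt) / √[(nΣs² − (Σs)²)(nΣt² − (Σt)²)]
Numerator: 7×5539 − 209×188 = -519
Denominator: √[(45815 − 43681)(36960 − 35344)] = √[2134 × 1616] = 1857.0256
r = -519 / 1857.0256 ≈ -0.279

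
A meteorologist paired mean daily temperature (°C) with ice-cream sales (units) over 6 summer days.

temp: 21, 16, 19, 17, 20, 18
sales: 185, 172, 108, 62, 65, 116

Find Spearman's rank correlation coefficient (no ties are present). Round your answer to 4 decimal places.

0.2000

Rank temp: 6, 1, 4, 2, 5, 3
Rank sales: 6, 5, 3, 1, 2, 4
d = rank(temp) − rank(sales): 0, -4, 1, 1, 3, -1; Σd² = 28
ρ = 1 − 6Σd² / [n(n²−1)] = 1 − 6×28 / (6×35) = 1 − 168/210 ≈ 0.2000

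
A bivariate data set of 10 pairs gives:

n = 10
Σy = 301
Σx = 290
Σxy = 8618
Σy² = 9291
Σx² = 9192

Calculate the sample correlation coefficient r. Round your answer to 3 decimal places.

-0.261

r = (nΣxy − ΣxΣy) / √[(nΣx² − (Σx)²)(nΣy² − (Σy)²)]
Numerator: 10×8618 − 290×301 = -1110
Denominator: √[(91920 − 84100)(92910 − 90601)] = √[7820 × 2309] = 4249.2799
r = -1110 / 4249.2799 ≈ -0.261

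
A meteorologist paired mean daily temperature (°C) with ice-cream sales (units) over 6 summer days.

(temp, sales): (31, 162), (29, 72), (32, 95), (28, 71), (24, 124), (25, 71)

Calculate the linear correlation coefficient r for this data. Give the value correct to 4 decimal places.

n = 6, Σx = 169, Σy = 595, Σx² = 4811, Σy² = 65911, Σxy = 16889
nΣxy − ΣxΣy = 101334 − 100555 = 779
nΣx² − (Σx)² = 28866 − 28561 = 305; nΣy² − (Σy)² = 395466 − 354025 = 41441
r = 779 / √(305 × 41441) = 779 / 3555.2082 ≈ 0.2191

0.2191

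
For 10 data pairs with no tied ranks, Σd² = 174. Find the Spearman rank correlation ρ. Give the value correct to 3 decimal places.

ρ = 1 − 6Σd² / [n(n²−1)] = 1 − 6×174 / (10×99)
  = 1 − 1044/990 = 1 − 1.0545 ≈ -0.055

-0.055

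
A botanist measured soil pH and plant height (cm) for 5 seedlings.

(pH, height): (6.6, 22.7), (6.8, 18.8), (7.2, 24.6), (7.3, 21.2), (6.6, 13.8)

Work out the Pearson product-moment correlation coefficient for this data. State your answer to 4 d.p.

0.5478

n = 5, Σx = 34.5, Σy = 101.1, Σx² = 238.49, Σy² = 2113.77, Σxy = 700.62
nΣxy − ΣxΣy = 3503.1 − 3487.95 = 15.15
nΣx² − (Σx)² = 1192.45 − 1190.25 = 2.2; nΣy² − (Σy)² = 10568.85 − 10221.21 = 347.64
r = 15.15 / √(2.2 × 347.64) = 15.15 / 27.6552 ≈ 0.5478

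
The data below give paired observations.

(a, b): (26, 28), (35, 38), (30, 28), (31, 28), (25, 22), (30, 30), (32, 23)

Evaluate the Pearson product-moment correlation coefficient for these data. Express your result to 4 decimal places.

n = 7, Σa = 209, Σb = 197, Σa² = 6311, Σb² = 5709, Σab = 5952
nΣab − ΣaΣb = 41664 − 41173 = 491
nΣa² − (Σa)² = 44177 − 43681 = 496; nΣb² − (Σb)² = 39963 − 38809 = 1154
r = 491 / √(496 × 1154) = 491 / 756.5606 ≈ 0.6490

0.6490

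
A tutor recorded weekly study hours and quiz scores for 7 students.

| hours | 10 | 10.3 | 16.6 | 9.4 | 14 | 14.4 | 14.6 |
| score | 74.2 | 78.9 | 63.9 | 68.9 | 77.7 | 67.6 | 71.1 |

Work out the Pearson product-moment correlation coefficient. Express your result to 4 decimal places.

-0.4936

n = 7, Σx = 89.3, Σy = 502.3, Σx² = 1186.53, Σy² = 36223.53, Σxy = 6362.37
nΣxy − ΣxΣy = 44536.59 − 44855.39 = -318.8
nΣx² − (Σx)² = 8305.71 − 7974.49 = 331.22; nΣy² − (Σy)² = 253564.71 − 252305.29 = 1259.42
r = -318.8 / √(331.22 × 1259.42) = -318.8 / 645.8677 ≈ -0.4936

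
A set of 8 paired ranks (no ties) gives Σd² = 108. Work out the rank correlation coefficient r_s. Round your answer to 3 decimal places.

-0.286

ρ = 1 − 6Σd² / [n(n²−1)] = 1 − 6×108 / (8×63)
  = 1 − 648/504 = 1 − 1.2857 ≈ -0.286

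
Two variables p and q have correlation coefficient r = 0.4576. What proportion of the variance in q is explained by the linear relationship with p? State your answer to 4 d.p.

r² = (0.4576)² = 0.2094

0.2094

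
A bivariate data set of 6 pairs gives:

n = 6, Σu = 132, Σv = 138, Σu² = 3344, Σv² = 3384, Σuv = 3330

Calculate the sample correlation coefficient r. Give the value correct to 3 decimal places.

0.967

r = (nΣuv − ΣuΣv) / √[(nΣu² − (Σu)²)(nΣv² − (Σv)²)]
Numerator: 6×3330 − 132×138 = 1764
Denominator: √[(20064 − 17424)(20304 − 19044)] = √[2640 × 1260] = 1823.8421
r = 1764 / 1823.8421 ≈ 0.967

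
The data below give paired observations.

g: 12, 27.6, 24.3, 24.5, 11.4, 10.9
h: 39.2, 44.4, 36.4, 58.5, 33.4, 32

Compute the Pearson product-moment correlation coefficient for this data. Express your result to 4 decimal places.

n = 6, Σg = 110.7, Σh = 243.9, Σg² = 2345.27, Σh² = 10394.77, Σgh = 4743.17
nΣgh − ΣgΣh = 28459.02 − 26999.73 = 1459.29
nΣg² − (Σg)² = 14071.62 − 12254.49 = 1817.13; nΣh² − (Σh)² = 62368.62 − 59487.21 = 2881.41
r = 1459.29 / √(1817.13 × 2881.41) = 1459.29 / 2288.2082 ≈ 0.6377

0.6377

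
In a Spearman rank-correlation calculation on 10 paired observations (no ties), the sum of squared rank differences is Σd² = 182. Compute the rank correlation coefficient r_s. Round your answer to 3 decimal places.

ρ = 1 − 6Σd² / [n(n²−1)] = 1 − 6×182 / (10×99)
  = 1 − 1092/990 = 1 − 1.1030 ≈ -0.103

-0.103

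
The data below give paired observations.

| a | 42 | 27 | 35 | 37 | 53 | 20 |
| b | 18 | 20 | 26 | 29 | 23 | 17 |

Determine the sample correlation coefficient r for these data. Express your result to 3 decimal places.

0.348

n = 6, Σa = 214, Σb = 133, Σa² = 8296, Σb² = 3059, Σab = 4838
nΣab − ΣaΣb = 29028 − 28462 = 566
nΣa² − (Σa)² = 49776 − 45796 = 3980; nΣb² − (Σb)² = 18354 − 17689 = 665
r = 566 / √(3980 × 665) = 566 / 1626.8682 ≈ 0.348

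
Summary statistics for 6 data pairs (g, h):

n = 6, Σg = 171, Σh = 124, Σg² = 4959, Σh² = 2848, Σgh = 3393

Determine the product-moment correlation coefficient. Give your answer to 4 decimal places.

-0.9027

r = (nΣgh − ΣgΣh) / √[(nΣg² − (Σg)²)(nΣh² − (Σh)²)]
Numerator: 6×3393 − 171×124 = -846
Denominator: √[(29754 − 29241)(17088 − 15376)] = √[513 × 1712] = 937.1531
r = -846 / 937.1531 ≈ -0.9027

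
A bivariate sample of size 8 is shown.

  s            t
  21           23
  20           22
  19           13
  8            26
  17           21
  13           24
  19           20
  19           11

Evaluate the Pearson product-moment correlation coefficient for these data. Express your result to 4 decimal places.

-0.5183

n = 8, Σs = 136, Σt = 160, Σs² = 2446, Σt² = 3396, Σst = 2636
nΣst − ΣsΣt = 21088 − 21760 = -672
nΣs² − (Σs)² = 19568 − 18496 = 1072; nΣt² − (Σt)² = 27168 − 25600 = 1568
r = -672 / √(1072 × 1568) = -672 / 1296.4937 ≈ -0.5183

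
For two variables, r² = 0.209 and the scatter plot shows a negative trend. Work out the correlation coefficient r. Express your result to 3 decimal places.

-0.457

|r| = √0.209 = 0.457
The association is negative, so r = −0.457.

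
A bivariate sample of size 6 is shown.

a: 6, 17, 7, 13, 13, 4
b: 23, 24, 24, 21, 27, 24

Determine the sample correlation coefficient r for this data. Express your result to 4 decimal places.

0.0815

n = 6, Σa = 60, Σb = 143, Σa² = 728, Σb² = 3427, Σab = 1434
nΣab − ΣaΣb = 8604 − 8580 = 24
nΣa² − (Σa)² = 4368 − 3600 = 768; nΣb² − (Σb)² = 20562 − 20449 = 113
r = 24 / √(768 × 113) = 24 / 294.5912 ≈ 0.0815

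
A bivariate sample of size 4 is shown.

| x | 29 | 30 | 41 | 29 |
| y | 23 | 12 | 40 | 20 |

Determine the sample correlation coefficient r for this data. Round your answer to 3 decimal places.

0.886

n = 4, Σx = 129, Σy = 95, Σx² = 4263, Σy² = 2673, Σxy = 3247
nΣxy − ΣxΣy = 12988 − 12255 = 733
nΣx² − (Σx)² = 17052 − 16641 = 411; nΣy² − (Σy)² = 10692 − 9025 = 1667
r = 733 / √(411 × 1667) = 733 / 827.7300 ≈ 0.886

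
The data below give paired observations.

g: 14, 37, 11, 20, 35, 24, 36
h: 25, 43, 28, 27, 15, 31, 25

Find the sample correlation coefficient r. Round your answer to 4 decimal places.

0.0963

n = 7, Σg = 177, Σh = 194, Σg² = 5183, Σh² = 5798, Σgh = 4958
nΣgh − ΣgΣh = 34706 − 34338 = 368
nΣg² − (Σg)² = 36281 − 31329 = 4952; nΣh² − (Σh)² = 40586 − 37636 = 2950
r = 368 / √(4952 × 2950) = 368 / 3822.0937 ≈ 0.0963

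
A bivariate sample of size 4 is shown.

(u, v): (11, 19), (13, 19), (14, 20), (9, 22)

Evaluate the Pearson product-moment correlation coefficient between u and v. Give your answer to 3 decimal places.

-0.638

n = 4, Σu = 47, Σv = 80, Σu² = 567, Σv² = 1606, Σuv = 934
nΣuv − ΣuΣv = 3736 − 3760 = -24
nΣu² − (Σu)² = 2268 − 2209 = 59; nΣv² − (Σv)² = 6424 − 6400 = 24
r = -24 / √(59 × 24) = -24 / 37.6298 ≈ -0.638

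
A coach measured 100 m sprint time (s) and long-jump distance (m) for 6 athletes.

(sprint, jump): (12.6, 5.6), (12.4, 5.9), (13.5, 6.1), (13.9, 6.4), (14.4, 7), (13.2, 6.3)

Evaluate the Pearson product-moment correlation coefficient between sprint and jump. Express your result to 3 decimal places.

n = 6, Σx = 80, Σy = 37.3, Σx² = 1069.58, Σy² = 233.03, Σxy = 498.99
nΣxy − ΣxΣy = 2993.94 − 2984 = 9.94
nΣx² − (Σx)² = 6417.48 − 6400 = 17.48; nΣy² − (Σy)² = 1398.18 − 1391.29 = 6.89
r = 9.94 / √(17.48 × 6.89) = 9.94 / 10.9744 ≈ 0.906

0.906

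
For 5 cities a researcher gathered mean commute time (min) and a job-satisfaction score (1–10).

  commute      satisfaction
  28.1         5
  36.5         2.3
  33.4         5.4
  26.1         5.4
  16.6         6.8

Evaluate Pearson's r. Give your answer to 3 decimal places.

-0.833

n = 5, Σx = 140.7, Σy = 24.9, Σx² = 4194.19, Σy² = 134.85, Σxy = 658.63
nΣxy − ΣxΣy = 3293.15 − 3503.43 = -210.28
nΣx² − (Σx)² = 20970.95 − 19796.49 = 1174.46; nΣy² − (Σy)² = 674.25 − 620.01 = 54.24
r = -210.28 / √(1174.46 × 54.24) = -210.28 / 252.3940 ≈ -0.833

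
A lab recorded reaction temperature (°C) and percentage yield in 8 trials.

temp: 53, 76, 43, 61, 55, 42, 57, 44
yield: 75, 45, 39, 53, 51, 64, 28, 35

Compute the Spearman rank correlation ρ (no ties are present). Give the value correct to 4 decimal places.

-0.1429

Rank temp: 4, 8, 2, 7, 5, 1, 6, 3
Rank yield: 8, 4, 3, 6, 5, 7, 1, 2
d = rank(temp) − rank(yield): -4, 4, -1, 1, 0, -6, 5, 1; Σd² = 96
ρ = 1 − 6Σd² / [n(n²−1)] = 1 − 6×96 / (8×63) = 1 − 576/504 ≈ -0.1429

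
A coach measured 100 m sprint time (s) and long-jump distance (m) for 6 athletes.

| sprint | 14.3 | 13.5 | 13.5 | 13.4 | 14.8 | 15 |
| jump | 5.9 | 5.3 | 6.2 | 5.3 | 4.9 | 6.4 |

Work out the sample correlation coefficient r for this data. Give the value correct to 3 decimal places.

0.155

n = 6, Σx = 84.5, Σy = 34, Σx² = 1192.59, Σy² = 194.4, Σxy = 479.16
nΣxy − ΣxΣy = 2874.96 − 2873 = 1.96
nΣx² − (Σx)² = 7155.54 − 7140.25 = 15.29; nΣy² − (Σy)² = 1166.4 − 1156 = 10.4
r = 1.96 / √(15.29 × 10.4) = 1.96 / 12.6102 ≈ 0.155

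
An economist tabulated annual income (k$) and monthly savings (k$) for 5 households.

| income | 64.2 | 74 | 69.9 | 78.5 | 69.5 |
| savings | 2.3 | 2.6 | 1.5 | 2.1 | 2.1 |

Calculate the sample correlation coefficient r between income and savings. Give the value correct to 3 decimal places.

n = 5, Σx = 356.1, Σy = 10.6, Σx² = 25476.15, Σy² = 23.12, Σxy = 755.71
nΣxy − ΣxΣy = 3778.55 − 3774.66 = 3.89
nΣx² − (Σx)² = 127380.75 − 126807.21 = 573.54; nΣy² − (Σy)² = 115.6 − 112.36 = 3.24
r = 3.89 / √(573.54 × 3.24) = 3.89 / 43.1077 ≈ 0.090

0.090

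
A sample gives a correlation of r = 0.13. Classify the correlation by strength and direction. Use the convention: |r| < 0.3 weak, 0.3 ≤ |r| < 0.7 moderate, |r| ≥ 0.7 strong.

r = 0.13 > 0 so the relationship is positive.
|r| = 0.13, which falls in the weak range.

weak positive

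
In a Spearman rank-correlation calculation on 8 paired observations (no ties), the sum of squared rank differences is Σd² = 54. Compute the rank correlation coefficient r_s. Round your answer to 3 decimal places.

0.357

ρ = 1 − 6Σd² / [n(n²−1)] = 1 − 6×54 / (8×63)
  = 1 − 324/504 = 1 − 0.6429 ≈ 0.357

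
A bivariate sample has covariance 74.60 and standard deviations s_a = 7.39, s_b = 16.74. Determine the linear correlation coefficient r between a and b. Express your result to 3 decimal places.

0.603

r = Cov(a,b) / (s_a · s_b) = 74.60 / (7.39 × 16.74)
  = 74.60 / 123.7086 ≈ 0.603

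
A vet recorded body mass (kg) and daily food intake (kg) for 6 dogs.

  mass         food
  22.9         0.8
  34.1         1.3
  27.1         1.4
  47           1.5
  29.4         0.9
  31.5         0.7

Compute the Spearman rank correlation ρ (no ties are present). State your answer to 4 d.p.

Rank mass: 1, 5, 2, 6, 3, 4
Rank food: 2, 4, 5, 6, 3, 1
d = rank(mass) − rank(food): -1, 1, -3, 0, 0, 3; Σd² = 20
ρ = 1 − 6Σd² / [n(n²−1)] = 1 − 6×20 / (6×35) = 1 − 120/210 ≈ 0.4286

0.4286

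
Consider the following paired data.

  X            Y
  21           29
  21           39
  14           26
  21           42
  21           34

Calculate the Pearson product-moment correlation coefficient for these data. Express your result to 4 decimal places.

0.6704

n = 5, ΣX = 98, ΣY = 170, ΣX² = 1960, ΣY² = 5958, ΣXY = 3388
nΣXY − ΣXΣY = 16940 − 16660 = 280
nΣX² − (ΣX)² = 9800 − 9604 = 196; nΣY² − (ΣY)² = 29790 − 28900 = 890
r = 280 / √(196 × 890) = 280 / 417.6601 ≈ 0.6704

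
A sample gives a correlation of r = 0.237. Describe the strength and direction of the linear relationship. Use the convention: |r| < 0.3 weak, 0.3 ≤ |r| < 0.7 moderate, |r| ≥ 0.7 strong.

r = 0.237 > 0 so the relationship is positive.
|r| = 0.237, which falls in the weak range.

weak positive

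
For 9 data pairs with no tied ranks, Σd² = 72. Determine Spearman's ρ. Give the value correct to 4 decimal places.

0.4000

ρ = 1 − 6Σd² / [n(n²−1)] = 1 − 6×72 / (9×80)
  = 1 − 432/720 = 1 − 0.60000 ≈ 0.4000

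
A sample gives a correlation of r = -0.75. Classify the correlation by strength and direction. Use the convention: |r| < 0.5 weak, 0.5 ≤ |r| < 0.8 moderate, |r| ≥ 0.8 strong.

moderate negative

r = -0.75 < 0 so the relationship is negative.
|r| = 0.75, which falls in the moderate range.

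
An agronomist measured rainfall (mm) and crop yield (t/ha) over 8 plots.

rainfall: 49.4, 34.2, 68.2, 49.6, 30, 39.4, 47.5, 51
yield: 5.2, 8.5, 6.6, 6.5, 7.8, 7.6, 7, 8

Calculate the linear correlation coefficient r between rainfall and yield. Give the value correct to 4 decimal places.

n = 8, Σx = 369.3, Σy = 57.2, Σx² = 18031.01, Σy² = 416.7, Σxy = 2594.04
nΣxy − ΣxΣy = 20752.32 − 21123.96 = -371.64
nΣx² − (Σx)² = 144248.08 − 136382.49 = 7865.59; nΣy² − (Σy)² = 3333.6 − 3271.84 = 61.76
r = -371.64 / √(7865.59 × 61.76) = -371.64 / 696.9784 ≈ -0.5332

-0.5332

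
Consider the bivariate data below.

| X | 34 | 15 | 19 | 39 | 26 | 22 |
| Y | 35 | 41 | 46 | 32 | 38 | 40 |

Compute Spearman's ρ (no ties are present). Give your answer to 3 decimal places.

Rank X: 5, 1, 2, 6, 4, 3
Rank Y: 2, 5, 6, 1, 3, 4
d = rank(X) − rank(Y): 3, -4, -4, 5, 1, -1; Σd² = 68
ρ = 1 − 6Σd² / [n(n²−1)] = 1 − 6×68 / (6×35) = 1 − 408/210 ≈ -0.943

-0.943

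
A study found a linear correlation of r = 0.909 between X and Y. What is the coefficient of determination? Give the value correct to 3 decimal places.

0.826

r² = (0.909)² = 0.826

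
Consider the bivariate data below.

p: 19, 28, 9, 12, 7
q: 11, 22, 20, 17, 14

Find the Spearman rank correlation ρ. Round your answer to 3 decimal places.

Rank p: 4, 5, 2, 3, 1
Rank q: 1, 5, 4, 3, 2
d = rank(p) − rank(q): 3, 0, -2, 0, -1; Σd² = 14
ρ = 1 − 6Σd² / [n(n²−1)] = 1 − 6×14 / (5×24) = 1 − 84/120 ≈ 0.300

0.300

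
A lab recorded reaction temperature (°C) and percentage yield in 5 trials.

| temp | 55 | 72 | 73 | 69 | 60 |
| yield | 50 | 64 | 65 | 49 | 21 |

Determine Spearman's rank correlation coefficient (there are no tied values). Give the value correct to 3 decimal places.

0.700

Rank temp: 1, 4, 5, 3, 2
Rank yield: 3, 4, 5, 2, 1
d = rank(temp) − rank(yield): -2, 0, 0, 1, 1; Σd² = 6
ρ = 1 − 6Σd² / [n(n²−1)] = 1 − 6×6 / (5×24) = 1 − 36/120 ≈ 0.700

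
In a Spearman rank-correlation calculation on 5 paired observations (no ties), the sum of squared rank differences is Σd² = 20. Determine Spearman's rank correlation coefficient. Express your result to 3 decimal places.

0.000

ρ = 1 − 6Σd² / [n(n²−1)] = 1 − 6×20 / (5×24)
  = 1 − 120/120 = 1 − 1.0000 ≈ 0.000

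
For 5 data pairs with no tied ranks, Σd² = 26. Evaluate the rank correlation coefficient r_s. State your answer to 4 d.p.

-0.3000

ρ = 1 − 6Σd² / [n(n²−1)] = 1 − 6×26 / (5×24)
  = 1 − 156/120 = 1 − 1.30000 ≈ -0.3000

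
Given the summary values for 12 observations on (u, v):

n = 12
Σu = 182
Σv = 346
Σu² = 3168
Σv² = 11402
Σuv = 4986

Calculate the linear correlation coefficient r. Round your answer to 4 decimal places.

r = (nΣuv − ΣuΣv) / √[(nΣu² − (Σu)²)(nΣv² − (Σv)²)]
Numerator: 12×4986 − 182×346 = -3140
Denominator: √[(38016 − 33124)(136824 − 119716)] = √[4892 × 17108] = 9148.3515
r = -3140 / 9148.3515 ≈ -0.3432

-0.3432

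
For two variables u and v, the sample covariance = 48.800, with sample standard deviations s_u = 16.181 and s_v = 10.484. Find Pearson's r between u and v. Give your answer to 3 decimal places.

0.288

r = Cov(u,v) / (s_u · s_v) = 48.800 / (16.181 × 10.484)
  = 48.800 / 169.6416 ≈ 0.288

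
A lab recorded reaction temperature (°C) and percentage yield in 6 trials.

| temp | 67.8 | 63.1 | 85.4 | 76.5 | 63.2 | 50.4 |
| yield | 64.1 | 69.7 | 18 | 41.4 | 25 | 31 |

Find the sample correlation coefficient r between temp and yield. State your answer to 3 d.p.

-0.225

n = 6, Σx = 406.4, Σy = 249.2, Σx² = 28258.26, Σy² = 12590.86, Σxy = 16590.75
nΣxy − ΣxΣy = 99544.5 − 101274.88 = -1730.38
nΣx² − (Σx)² = 169549.56 − 165160.96 = 4388.6; nΣy² − (Σy)² = 75545.16 − 62100.64 = 13444.52
r = -1730.38 / √(4388.6 × 13444.52) = -1730.38 / 7681.3163 ≈ -0.225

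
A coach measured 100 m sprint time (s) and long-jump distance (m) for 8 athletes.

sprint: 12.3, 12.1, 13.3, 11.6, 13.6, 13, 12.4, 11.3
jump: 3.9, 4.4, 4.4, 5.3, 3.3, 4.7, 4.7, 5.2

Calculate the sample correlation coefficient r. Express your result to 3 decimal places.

-0.735

n = 8, Σx = 99.6, Σy = 35.9, Σx² = 1244.56, Σy² = 164.13, Σxy = 444.23
nΣxy − ΣxΣy = 3553.84 − 3575.64 = -21.8
nΣx² − (Σx)² = 9956.48 − 9920.16 = 36.32; nΣy² − (Σy)² = 1313.04 − 1288.81 = 24.23
r = -21.8 / √(36.32 × 24.23) = -21.8 / 29.6654 ≈ -0.735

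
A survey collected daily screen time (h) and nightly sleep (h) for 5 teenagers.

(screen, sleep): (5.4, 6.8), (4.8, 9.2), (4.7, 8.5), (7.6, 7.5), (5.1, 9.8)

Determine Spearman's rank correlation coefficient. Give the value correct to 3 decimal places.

Rank screen: 4, 2, 1, 5, 3
Rank sleep: 1, 4, 3, 2, 5
d = rank(screen) − rank(sleep): 3, -2, -2, 3, -2; Σd² = 30
ρ = 1 − 6Σd² / [n(n²−1)] = 1 − 6×30 / (5×24) = 1 − 180/120 ≈ -0.500

-0.500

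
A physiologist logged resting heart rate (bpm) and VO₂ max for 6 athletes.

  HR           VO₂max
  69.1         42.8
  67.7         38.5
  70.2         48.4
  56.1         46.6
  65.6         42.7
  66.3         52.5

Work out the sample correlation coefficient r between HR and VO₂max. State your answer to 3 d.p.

-0.128

n = 6, Σx = 395, Σy = 271.5, Σx² = 26132.4, Σy² = 12407.75, Σxy = 17857.74
nΣxy − ΣxΣy = 107146.44 − 107242.5 = -96.06
nΣx² − (Σx)² = 156794.4 − 156025 = 769.4; nΣy² − (Σy)² = 74446.5 − 73712.25 = 734.25
r = -96.06 / √(769.4 × 734.25) = -96.06 / 751.6196 ≈ -0.128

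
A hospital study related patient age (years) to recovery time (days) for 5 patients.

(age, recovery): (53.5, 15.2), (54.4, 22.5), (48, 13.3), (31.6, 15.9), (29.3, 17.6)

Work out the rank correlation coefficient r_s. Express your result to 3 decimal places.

Rank age: 4, 5, 3, 2, 1
Rank recovery: 2, 5, 1, 3, 4
d = rank(age) − rank(recovery): 2, 0, 2, -1, -3; Σd² = 18
ρ = 1 − 6Σd² / [n(n²−1)] = 1 − 6×18 / (5×24) = 1 − 108/120 ≈ 0.100

0.100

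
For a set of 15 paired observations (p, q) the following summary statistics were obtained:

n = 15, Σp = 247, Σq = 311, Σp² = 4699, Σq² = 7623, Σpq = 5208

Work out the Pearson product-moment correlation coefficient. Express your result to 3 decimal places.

r = (nΣpq − ΣpΣq) / √[(nΣp² − (Σp)²)(nΣq² − (Σq)²)]
Numerator: 15×5208 − 247×311 = 1303
Denominator: √[(70485 − 61009)(114345 − 96721)] = √[9476 × 17624] = 12923.0424
r = 1303 / 12923.0424 ≈ 0.101

0.101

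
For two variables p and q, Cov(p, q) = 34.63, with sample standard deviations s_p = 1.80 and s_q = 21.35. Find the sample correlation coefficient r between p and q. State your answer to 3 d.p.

0.901

r = Cov(p,q) / (s_p · s_q) = 34.63 / (1.80 × 21.35)
  = 34.63 / 38.4300 ≈ 0.901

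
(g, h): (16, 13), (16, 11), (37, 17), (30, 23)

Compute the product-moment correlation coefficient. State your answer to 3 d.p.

n = 4, Σg = 99, Σh = 64, Σg² = 2781, Σh² = 1108, Σgh = 1703
nΣgh − ΣgΣh = 6812 − 6336 = 476
nΣg² − (Σg)² = 11124 − 9801 = 1323; nΣh² − (Σh)² = 4432 − 4096 = 336
r = 476 / √(1323 × 336) = 476 / 666.7293 ≈ 0.714

0.714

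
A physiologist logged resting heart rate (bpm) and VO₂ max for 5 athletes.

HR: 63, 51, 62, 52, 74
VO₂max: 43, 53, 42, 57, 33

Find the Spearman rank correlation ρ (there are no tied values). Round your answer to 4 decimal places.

Rank HR: 4, 1, 3, 2, 5
Rank VO₂max: 3, 4, 2, 5, 1
d = rank(HR) − rank(VO₂max): 1, -3, 1, -3, 4; Σd² = 36
ρ = 1 − 6Σd² / [n(n²−1)] = 1 − 6×36 / (5×24) = 1 − 216/120 ≈ -0.8000

-0.8000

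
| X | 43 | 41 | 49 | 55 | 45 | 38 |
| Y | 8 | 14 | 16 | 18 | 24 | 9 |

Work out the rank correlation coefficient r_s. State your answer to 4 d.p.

Rank X: 3, 2, 5, 6, 4, 1
Rank Y: 1, 3, 4, 5, 6, 2
d = rank(X) − rank(Y): 2, -1, 1, 1, -2, -1; Σd² = 12
ρ = 1 − 6Σd² / [n(n²−1)] = 1 − 6×12 / (6×35) = 1 − 72/210 ≈ 0.6571

0.6571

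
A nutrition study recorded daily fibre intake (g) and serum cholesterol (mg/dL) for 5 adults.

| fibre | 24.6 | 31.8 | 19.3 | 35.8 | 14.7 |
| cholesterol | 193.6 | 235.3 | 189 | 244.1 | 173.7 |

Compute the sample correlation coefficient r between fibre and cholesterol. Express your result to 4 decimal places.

n = 5, Σx = 126.2, Σy = 1035.7, Σx² = 3486.62, Σy² = 218324.55, Σxy = 27184.97
nΣxy − ΣxΣy = 135924.85 − 130705.34 = 5219.51
nΣx² − (Σx)² = 17433.1 − 15926.44 = 1506.66; nΣy² − (Σy)² = 1091622.75 − 1072674.49 = 18948.26
r = 5219.51 / √(1506.66 × 18948.26) = 5219.51 / 5343.0876 ≈ 0.9769

0.9769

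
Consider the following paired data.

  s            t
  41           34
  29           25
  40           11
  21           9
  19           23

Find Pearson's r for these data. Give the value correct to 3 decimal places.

0.292

n = 5, Σs = 150, Σt = 102, Σs² = 4924, Σt² = 2512, Σst = 3185
nΣst − ΣsΣt = 15925 − 15300 = 625
nΣs² − (Σs)² = 24620 − 22500 = 2120; nΣt² − (Σt)² = 12560 − 10404 = 2156
r = 625 / √(2120 × 2156) = 625 / 2137.9242 ≈ 0.292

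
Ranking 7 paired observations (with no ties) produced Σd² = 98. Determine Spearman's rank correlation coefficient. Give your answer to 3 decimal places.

ρ = 1 − 6Σd² / [n(n²−1)] = 1 − 6×98 / (7×48)
  = 1 − 588/336 = 1 − 1.7500 ≈ -0.750

-0.750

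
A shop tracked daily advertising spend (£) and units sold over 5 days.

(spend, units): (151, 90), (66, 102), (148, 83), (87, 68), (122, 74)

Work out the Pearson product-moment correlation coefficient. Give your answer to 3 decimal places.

n = 5, Σx = 574, Σy = 417, Σx² = 71514, Σy² = 35493, Σxy = 47550
nΣxy − ΣxΣy = 237750 − 239358 = -1608
nΣx² − (Σx)² = 357570 − 329476 = 28094; nΣy² − (Σy)² = 177465 − 173889 = 3576
r = -1608 / √(28094 × 3576) = -1608 / 10023.1803 ≈ -0.160

-0.160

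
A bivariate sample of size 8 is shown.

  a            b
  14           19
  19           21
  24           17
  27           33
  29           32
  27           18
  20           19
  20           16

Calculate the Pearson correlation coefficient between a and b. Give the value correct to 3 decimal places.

0.585

n = 8, Σa = 180, Σb = 175, Σa² = 4232, Σb² = 4145, Σab = 4078
nΣab − ΣaΣb = 32624 − 31500 = 1124
nΣa² − (Σa)² = 33856 − 32400 = 1456; nΣb² − (Σb)² = 33160 − 30625 = 2535
r = 1124 / √(1456 × 2535) = 1124 / 1921.1871 ≈ 0.585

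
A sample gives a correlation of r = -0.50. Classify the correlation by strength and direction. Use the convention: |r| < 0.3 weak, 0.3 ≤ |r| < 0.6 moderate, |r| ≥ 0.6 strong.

moderate negative

r = -0.50 < 0 so the relationship is negative.
|r| = 0.50, which falls in the moderate range.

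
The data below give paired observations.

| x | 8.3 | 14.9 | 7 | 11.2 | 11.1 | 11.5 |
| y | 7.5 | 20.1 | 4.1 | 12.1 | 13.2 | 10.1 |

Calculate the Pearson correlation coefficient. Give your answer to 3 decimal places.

0.966

n = 6, Σx = 64, Σy = 67.1, Σx² = 720.8, Σy² = 899.73, Σxy = 788.63
nΣxy − ΣxΣy = 4731.78 − 4294.4 = 437.38
nΣx² − (Σx)² = 4324.8 − 4096 = 228.8; nΣy² − (Σy)² = 5398.38 − 4502.41 = 895.97
r = 437.38 / √(228.8 × 895.97) = 437.38 / 452.7670 ≈ 0.966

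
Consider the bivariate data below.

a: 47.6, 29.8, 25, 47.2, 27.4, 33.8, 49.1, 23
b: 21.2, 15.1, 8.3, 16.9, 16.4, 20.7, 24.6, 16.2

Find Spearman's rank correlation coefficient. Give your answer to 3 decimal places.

Rank a: 7, 4, 2, 6, 3, 5, 8, 1
Rank b: 7, 2, 1, 5, 4, 6, 8, 3
d = rank(a) − rank(b): 0, 2, 1, 1, -1, -1, 0, -2; Σd² = 12
ρ = 1 − 6Σd² / [n(n²−1)] = 1 − 6×12 / (8×63) = 1 − 72/504 ≈ 0.857

0.857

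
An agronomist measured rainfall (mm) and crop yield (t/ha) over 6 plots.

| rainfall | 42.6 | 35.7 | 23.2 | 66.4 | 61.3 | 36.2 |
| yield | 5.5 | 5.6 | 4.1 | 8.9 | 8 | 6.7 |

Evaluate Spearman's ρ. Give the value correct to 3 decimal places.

Rank rainfall: 4, 2, 1, 6, 5, 3
Rank yield: 2, 3, 1, 6, 5, 4
d = rank(rainfall) − rank(yield): 2, -1, 0, 0, 0, -1; Σd² = 6
ρ = 1 − 6Σd² / [n(n²−1)] = 1 − 6×6 / (6×35) = 1 − 36/210 ≈ 0.829

0.829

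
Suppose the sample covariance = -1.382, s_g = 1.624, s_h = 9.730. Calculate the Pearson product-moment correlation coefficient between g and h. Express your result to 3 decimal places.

-0.087

r = Cov(g,h) / (s_g · s_h) = -1.382 / (1.624 × 9.730)
  = -1.382 / 15.8015 ≈ -0.087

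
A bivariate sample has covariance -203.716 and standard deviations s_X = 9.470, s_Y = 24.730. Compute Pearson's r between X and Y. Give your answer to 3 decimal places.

r = Cov(X,Y) / (s_X · s_Y) = -203.716 / (9.470 × 24.730)
  = -203.716 / 234.1931 ≈ -0.870

-0.870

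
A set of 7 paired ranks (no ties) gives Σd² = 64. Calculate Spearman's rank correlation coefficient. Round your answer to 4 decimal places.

ρ = 1 − 6Σd² / [n(n²−1)] = 1 − 6×64 / (7×48)
  = 1 − 384/336 = 1 − 1.14286 ≈ -0.1429

-0.1429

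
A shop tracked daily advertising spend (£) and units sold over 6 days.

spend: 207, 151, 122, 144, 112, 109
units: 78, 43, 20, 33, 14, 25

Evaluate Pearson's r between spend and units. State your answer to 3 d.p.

0.974

n = 6, Σx = 845, Σy = 213, Σx² = 125695, Σy² = 10243, Σxy = 34124
nΣxy − ΣxΣy = 204744 − 179985 = 24759
nΣx² − (Σx)² = 754170 − 714025 = 40145; nΣy² − (Σy)² = 61458 − 45369 = 16089
r = 24759 / √(40145 × 16089) = 24759 / 25414.4232 ≈ 0.974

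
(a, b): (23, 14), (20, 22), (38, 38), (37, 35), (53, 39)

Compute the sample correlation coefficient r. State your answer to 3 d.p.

n = 5, Σa = 171, Σb = 148, Σa² = 6551, Σb² = 4870, Σab = 5568
nΣab − ΣaΣb = 27840 − 25308 = 2532
nΣa² − (Σa)² = 32755 − 29241 = 3514; nΣb² − (Σb)² = 24350 − 21904 = 2446
r = 2532 / √(3514 × 2446) = 2532 / 2931.7647 ≈ 0.864

0.864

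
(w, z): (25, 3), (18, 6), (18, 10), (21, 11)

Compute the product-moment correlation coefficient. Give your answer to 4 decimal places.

-0.5709

n = 4, Σw = 82, Σz = 30, Σw² = 1714, Σz² = 266, Σwz = 594
nΣwz − ΣwΣz = 2376 − 2460 = -84
nΣw² − (Σw)² = 6856 − 6724 = 132; nΣz² − (Σz)² = 1064 − 900 = 164
r = -84 / √(132 × 164) = -84 / 147.1326 ≈ -0.5709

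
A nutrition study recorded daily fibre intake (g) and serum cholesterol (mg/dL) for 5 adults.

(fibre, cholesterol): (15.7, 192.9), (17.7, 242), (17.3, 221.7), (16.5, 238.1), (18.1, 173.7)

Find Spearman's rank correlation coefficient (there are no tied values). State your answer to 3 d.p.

Rank fibre: 1, 4, 3, 2, 5
Rank cholesterol: 2, 5, 3, 4, 1
d = rank(fibre) − rank(cholesterol): -1, -1, 0, -2, 4; Σd² = 22
ρ = 1 − 6Σd² / [n(n²−1)] = 1 − 6×22 / (5×24) = 1 − 132/120 ≈ -0.100

-0.100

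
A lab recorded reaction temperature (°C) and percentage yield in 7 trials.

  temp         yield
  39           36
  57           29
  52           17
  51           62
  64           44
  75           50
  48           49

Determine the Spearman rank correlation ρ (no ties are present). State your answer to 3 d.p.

Rank temp: 1, 5, 4, 3, 6, 7, 2
Rank yield: 3, 2, 1, 7, 4, 6, 5
d = rank(temp) − rank(yield): -2, 3, 3, -4, 2, 1, -3; Σd² = 52
ρ = 1 − 6Σd² / [n(n²−1)] = 1 − 6×52 / (7×48) = 1 − 312/336 ≈ 0.071

0.071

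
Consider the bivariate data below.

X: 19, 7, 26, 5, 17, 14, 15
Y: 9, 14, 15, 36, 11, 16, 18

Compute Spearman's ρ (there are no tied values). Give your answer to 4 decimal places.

-0.5714

Rank X: 6, 2, 7, 1, 5, 3, 4
Rank Y: 1, 3, 4, 7, 2, 5, 6
d = rank(X) − rank(Y): 5, -1, 3, -6, 3, -2, -2; Σd² = 88
ρ = 1 − 6Σd² / [n(n²−1)] = 1 − 6×88 / (7×48) = 1 − 528/336 ≈ -0.5714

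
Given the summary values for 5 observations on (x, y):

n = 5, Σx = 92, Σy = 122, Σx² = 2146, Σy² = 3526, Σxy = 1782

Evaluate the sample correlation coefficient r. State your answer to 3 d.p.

-0.928

r = (nΣxy − ΣxΣy) / √[(nΣx² − (Σx)²)(nΣy² − (Σy)²)]
Numerator: 5×1782 − 92×122 = -2314
Denominator: √[(10730 − 8464)(17630 − 14884)] = √[2266 × 2746] = 2494.4811
r = -2314 / 2494.4811 ≈ -0.928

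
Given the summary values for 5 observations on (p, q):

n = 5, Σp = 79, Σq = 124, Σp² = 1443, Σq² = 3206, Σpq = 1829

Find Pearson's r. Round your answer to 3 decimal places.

-0.816

r = (nΣpq − ΣpΣq) / √[(nΣp² − (Σp)²)(nΣq² − (Σq)²)]
Numerator: 5×1829 − 79×124 = -651
Denominator: √[(7215 − 6241)(16030 − 15376)] = √[974 × 654] = 798.1203
r = -651 / 798.1203 ≈ -0.816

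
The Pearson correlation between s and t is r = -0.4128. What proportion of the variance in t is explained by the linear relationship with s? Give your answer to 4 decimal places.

r² = (-0.4128)² = 0.1704

0.1704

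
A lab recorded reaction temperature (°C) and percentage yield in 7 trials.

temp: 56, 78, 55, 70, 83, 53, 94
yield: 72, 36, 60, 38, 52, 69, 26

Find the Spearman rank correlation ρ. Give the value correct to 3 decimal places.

-0.786

Rank temp: 3, 5, 2, 4, 6, 1, 7
Rank yield: 7, 2, 5, 3, 4, 6, 1
d = rank(temp) − rank(yield): -4, 3, -3, 1, 2, -5, 6; Σd² = 100
ρ = 1 − 6Σd² / [n(n²−1)] = 1 − 6×100 / (7×48) = 1 − 600/336 ≈ -0.786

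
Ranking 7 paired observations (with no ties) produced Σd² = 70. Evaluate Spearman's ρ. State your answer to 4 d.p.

ρ = 1 − 6Σd² / [n(n²−1)] = 1 − 6×70 / (7×48)
  = 1 − 420/336 = 1 − 1.25000 ≈ -0.2500

-0.2500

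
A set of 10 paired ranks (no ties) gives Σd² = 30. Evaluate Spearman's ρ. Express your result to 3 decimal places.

ρ = 1 − 6Σd² / [n(n²−1)] = 1 − 6×30 / (10×99)
  = 1 − 180/990 = 1 − 0.1818 ≈ 0.818

0.818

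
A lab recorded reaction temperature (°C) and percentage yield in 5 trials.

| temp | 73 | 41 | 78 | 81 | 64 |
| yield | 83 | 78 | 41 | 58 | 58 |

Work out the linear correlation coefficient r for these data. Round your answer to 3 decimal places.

n = 5, Σx = 337, Σy = 318, Σx² = 23751, Σy² = 21382, Σxy = 20865
nΣxy − ΣxΣy = 104325 − 107166 = -2841
nΣx² − (Σx)² = 118755 − 113569 = 5186; nΣy² − (Σy)² = 106910 − 101124 = 5786
r = -2841 / √(5186 × 5786) = -2841 / 5477.7912 ≈ -0.519

-0.519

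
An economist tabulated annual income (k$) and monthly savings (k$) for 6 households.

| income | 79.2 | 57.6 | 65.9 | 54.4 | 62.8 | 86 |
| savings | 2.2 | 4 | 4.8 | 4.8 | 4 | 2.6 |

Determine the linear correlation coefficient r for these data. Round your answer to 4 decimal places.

n = 6, Σx = 405.9, Σy = 22.4, Σx² = 28232.41, Σy² = 89.68, Σxy = 1456.88
nΣxy − ΣxΣy = 8741.28 − 9092.16 = -350.88
nΣx² − (Σx)² = 169394.46 − 164754.81 = 4639.65; nΣy² − (Σy)² = 538.08 − 501.76 = 36.32
r = -350.88 / √(4639.65 × 36.32) = -350.88 / 410.5022 ≈ -0.8548

-0.8548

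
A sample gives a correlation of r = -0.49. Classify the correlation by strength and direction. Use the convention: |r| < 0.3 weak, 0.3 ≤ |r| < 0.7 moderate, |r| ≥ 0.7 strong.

r = -0.49 < 0 so the relationship is negative.
|r| = 0.49, which falls in the moderate range.

moderate negative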